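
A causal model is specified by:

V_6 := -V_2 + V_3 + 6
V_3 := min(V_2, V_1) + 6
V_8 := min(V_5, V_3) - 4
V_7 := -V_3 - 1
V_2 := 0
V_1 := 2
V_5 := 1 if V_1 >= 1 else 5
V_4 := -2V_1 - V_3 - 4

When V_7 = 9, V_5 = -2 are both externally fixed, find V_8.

Under do(V_7 = 9, V_5 = -2), each intervened variable's structural equation is replaced by its fixed value.
V_3 = min(V_2, V_1) + 6  [with V_2=0, V_1=2]  = 6
V_8 = min(V_5, V_3) - 4  [with V_5=-2, V_3=6]  = -6

-6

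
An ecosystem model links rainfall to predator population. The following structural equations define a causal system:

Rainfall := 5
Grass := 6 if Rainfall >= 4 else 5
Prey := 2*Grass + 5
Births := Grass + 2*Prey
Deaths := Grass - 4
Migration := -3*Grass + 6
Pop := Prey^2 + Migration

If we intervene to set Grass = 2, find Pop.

81

Under do(Grass=2), the mechanism Grass := 6 if Rainfall >= 4 else 5 is discarded; Grass is fixed at 2.
Prey = 2*Grass + 5  [with Grass=2]  = 9
Migration = -3*Grass + 6  [with Grass=2]  = 0
Pop = Prey^2 + Migration  [with Prey=9, Migration=0]  = 81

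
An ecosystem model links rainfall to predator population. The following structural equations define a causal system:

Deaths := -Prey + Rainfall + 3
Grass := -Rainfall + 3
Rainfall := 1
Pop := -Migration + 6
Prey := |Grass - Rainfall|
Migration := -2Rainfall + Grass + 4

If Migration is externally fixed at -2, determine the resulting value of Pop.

The intervention breaks the incoming arrows to Migration: Migration := -2Rainfall + Grass + 4 no longer applies, and Migration = -2.
Pop = -Migration + 6  [with Migration=-2]  = 8

8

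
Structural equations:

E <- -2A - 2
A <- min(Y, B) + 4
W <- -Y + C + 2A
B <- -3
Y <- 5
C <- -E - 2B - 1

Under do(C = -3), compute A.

do(C=-3) replaces the equation C <- -E - 2B - 1 with the constant C = -3.
A is not downstream of the intervention, so its value is determined by the original equations.
A = min(Y, B) + 4  [with Y=5, B=-3]  = 1

1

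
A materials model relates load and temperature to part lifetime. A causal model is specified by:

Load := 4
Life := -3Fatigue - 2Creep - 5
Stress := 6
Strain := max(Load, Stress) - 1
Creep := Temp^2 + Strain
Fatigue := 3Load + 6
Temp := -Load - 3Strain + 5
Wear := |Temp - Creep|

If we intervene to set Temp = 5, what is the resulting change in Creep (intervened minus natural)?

-171

Intervening sets Temp = 5 and removes its equation (Temp := -Load - 3Strain + 5).
Strain = max(Load, Stress) - 1  [with Load=4, Stress=6]  = 5
Creep = Temp^2 + Strain  [with Temp=5, Strain=5]  = 30
Without intervention: Strain = max(Load, Stress) - 1  [with Load=4, Stress=6]  = 5; Temp = -Load - 3Strain + 5  [with Load=4, Strain=5]  = -14; Creep = Temp^2 + Strain  [with Temp=-14, Strain=5]  = 201.
Change = 30 − 201 = -171.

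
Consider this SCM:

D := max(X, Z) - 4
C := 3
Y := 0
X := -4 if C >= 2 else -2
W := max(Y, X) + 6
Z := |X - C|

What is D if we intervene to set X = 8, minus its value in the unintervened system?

1

The intervention breaks the incoming arrows to X: X := -4 if C >= 2 else -2 no longer applies, and X = 8.
Z = |X - C|  [with X=8, C=3]  = 5
D = max(X, Z) - 4  [with X=8, Z=5]  = 4
Without intervention: X = -4 if C >= 2 else -2  [with C=3]  = -4; Z = |X - C|  [with X=-4, C=3]  = 7; D = max(X, Z) - 4  [with X=-4, Z=7]  = 3.
Change = 4 − 3 = 1.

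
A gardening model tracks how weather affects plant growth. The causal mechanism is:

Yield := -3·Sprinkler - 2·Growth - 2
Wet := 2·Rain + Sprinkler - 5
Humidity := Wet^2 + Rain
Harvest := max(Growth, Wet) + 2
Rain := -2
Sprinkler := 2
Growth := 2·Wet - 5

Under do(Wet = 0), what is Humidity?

do(Wet=0) replaces the equation Wet := 2·Rain + Sprinkler - 5 with the constant Wet = 0.
Humidity = Wet^2 + Rain  [with Wet=0, Rain=-2]  = -2

-2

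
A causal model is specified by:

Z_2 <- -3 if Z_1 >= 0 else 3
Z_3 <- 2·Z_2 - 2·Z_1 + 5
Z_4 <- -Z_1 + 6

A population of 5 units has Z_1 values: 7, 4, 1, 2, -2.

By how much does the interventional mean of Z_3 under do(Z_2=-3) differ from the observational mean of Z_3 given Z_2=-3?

The intervention sets Z_2=-3 in all 5 units regardless of Z_1. Recomputing Z_3 per unit gives -15, -9, -3, -5, 3; average -5.8.
Observing Z_2=-3 restricts to units where Z_2's equation naturally yields -3: Z_1 ∈ {7, 4, 1, 2}. In that subpopulation Z_3 = -15, -9, -3, -5, mean -8.
Difference = -5.8 − (-8) = 2.2.

2.2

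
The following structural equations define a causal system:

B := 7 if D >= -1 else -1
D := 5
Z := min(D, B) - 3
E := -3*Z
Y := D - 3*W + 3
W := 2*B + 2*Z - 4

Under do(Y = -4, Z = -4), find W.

2

Under do(Y = -4, Z = -4), each intervened variable's structural equation is replaced by its fixed value.
B = 7 if D >= -1 else -1  [with D=5]  = 7
W = 2*B + 2*Z - 4  [with B=7, Z=-4]  = 2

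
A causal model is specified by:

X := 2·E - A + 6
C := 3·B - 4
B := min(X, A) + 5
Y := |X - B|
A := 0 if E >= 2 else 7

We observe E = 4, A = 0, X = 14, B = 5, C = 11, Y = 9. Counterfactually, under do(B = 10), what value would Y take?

4

Under do(B=10), the mechanism B := min(X, A) + 5 is discarded; B is fixed at 10.
A = 0 if E >= 2 else 7  [with E=4]  = 0
X = 2·E - A + 6  [with E=4, A=0]  = 14
Y = |X - B|  [with X=14, B=10]  = 4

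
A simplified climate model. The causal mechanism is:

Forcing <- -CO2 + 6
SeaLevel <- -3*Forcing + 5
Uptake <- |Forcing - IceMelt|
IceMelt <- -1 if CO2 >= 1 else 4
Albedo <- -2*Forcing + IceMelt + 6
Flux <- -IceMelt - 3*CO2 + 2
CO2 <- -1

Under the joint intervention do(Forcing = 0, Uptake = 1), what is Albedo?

10

Under do(Forcing = 0, Uptake = 1), each intervened variable's structural equation is replaced by its fixed value.
IceMelt = -1 if CO2 >= 1 else 4  [with CO2=-1]  = 4
Albedo = -2*Forcing + IceMelt + 6  [with Forcing=0, IceMelt=4]  = 10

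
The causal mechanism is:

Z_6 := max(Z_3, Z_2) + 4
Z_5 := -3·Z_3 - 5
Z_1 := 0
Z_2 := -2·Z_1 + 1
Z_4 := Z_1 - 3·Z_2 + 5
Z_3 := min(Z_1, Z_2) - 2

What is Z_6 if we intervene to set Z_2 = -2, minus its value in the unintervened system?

Under do(Z_2=-2), the mechanism Z_2 := -2·Z_1 + 1 is discarded; Z_2 is fixed at -2.
Z_3 = min(Z_1, Z_2) - 2  [with Z_1=0, Z_2=-2]  = -4
Z_6 = max(Z_3, Z_2) + 4  [with Z_3=-4, Z_2=-2]  = 2
Without intervention: Z_2 = -2·Z_1 + 1  [with Z_1=0]  = 1; Z_3 = min(Z_1, Z_2) - 2  [with Z_1=0, Z_2=1]  = -2; Z_6 = max(Z_3, Z_2) + 4  [with Z_3=-2, Z_2=1]  = 5.
Change = 2 − 5 = -3.

-3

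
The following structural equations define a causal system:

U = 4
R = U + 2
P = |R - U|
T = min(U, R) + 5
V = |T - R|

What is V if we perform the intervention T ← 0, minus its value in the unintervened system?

3

Intervening sets T = 0 and removes its equation (T = min(U, R) + 5).
R = U + 2  [with U=4]  = 6
V = |T - R|  [with T=0, R=6]  = 6
Without intervention: R = U + 2  [with U=4]  = 6; T = min(U, R) + 5  [with U=4, R=6]  = 9; V = |T - R|  [with T=9, R=6]  = 3.
Change = 6 − 3 = 3.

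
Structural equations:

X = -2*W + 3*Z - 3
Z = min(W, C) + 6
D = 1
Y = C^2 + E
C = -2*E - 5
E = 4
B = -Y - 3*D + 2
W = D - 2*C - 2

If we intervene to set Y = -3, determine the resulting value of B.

2

The intervention breaks the incoming arrows to Y: Y = C^2 + E no longer applies, and Y = -3.
B = -Y - 3*D + 2  [with Y=-3, D=1]  = 2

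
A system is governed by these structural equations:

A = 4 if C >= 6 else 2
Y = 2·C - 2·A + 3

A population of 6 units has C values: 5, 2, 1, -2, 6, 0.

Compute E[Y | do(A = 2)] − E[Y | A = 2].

Under do(A=2), A's equation is replaced by A=2 for every unit. Per-unit Y: 9, 3, 1, -5, 11, -1. Mean = 3.
E[Y|A=2] averages over only the 5 units with A=2 (C = 5, 2, 1, -2, 0): Y = 9, 3, 1, -5, -1, mean 1.4.
Difference = 3 − 1.4 = 1.6.

1.6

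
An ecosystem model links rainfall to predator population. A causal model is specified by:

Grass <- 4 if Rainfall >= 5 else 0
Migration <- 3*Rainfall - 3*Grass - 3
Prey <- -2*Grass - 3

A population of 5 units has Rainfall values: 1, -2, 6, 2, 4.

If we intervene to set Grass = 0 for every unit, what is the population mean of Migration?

3.6

Every unit gets Grass=0 under the intervention. Migration values become 0, -9, 15, 3, 9; E[Migration|do(Grass=0)] = 3.6.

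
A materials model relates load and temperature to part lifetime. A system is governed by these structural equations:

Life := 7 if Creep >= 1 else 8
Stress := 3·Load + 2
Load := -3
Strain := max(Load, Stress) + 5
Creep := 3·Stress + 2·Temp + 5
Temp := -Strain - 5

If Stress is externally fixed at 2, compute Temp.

Under do(Stress=2), the mechanism Stress := 3·Load + 2 is discarded; Stress is fixed at 2.
Strain = max(Load, Stress) + 5  [with Load=-3, Stress=2]  = 7
Temp = -Strain - 5  [with Strain=7]  = -12

-12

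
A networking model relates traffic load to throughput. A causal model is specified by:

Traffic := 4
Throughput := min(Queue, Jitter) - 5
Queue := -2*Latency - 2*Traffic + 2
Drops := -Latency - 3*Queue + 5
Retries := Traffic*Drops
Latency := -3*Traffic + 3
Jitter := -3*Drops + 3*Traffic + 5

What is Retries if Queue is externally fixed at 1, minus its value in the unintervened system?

132

do(Queue=1) replaces the equation Queue := -2*Latency - 2*Traffic + 2 with the constant Queue = 1.
Latency = -3*Traffic + 3  [with Traffic=4]  = -9
Drops = -Latency - 3*Queue + 5  [with Latency=-9, Queue=1]  = 11
Retries = Traffic*Drops  [with Traffic=4, Drops=11]  = 44
Without intervention: Latency = -3*Traffic + 3  [with Traffic=4]  = -9; Queue = -2*Latency - 2*Traffic + 2  [with Latency=-9, Traffic=4]  = 12; Drops = -Latency - 3*Queue + 5  [with Latency=-9, Queue=12]  = -22; Retries = Traffic*Drops  [with Traffic=4, Drops=-22]  = -88.
Change = 44 − (-88) = 132.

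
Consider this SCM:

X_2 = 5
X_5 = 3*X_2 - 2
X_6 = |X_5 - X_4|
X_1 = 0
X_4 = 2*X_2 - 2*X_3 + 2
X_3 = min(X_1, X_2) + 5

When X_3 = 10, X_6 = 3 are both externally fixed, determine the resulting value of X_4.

-8

Setting X_3 = 10, X_6 = 3 by intervention discards those variables' equations.
X_4 = 2*X_2 - 2*X_3 + 2  [with X_2=5, X_3=10]  = -8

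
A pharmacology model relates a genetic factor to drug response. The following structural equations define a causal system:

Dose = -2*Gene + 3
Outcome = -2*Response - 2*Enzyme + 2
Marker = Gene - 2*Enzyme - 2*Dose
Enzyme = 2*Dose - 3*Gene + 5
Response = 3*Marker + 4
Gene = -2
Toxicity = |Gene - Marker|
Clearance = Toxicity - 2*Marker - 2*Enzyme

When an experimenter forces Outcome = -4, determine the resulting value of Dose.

The intervention breaks the incoming arrows to Outcome: Outcome = -2*Response - 2*Enzyme + 2 no longer applies, and Outcome = -4.
Dose is not downstream of the intervention, so its value is determined by the original equations.
Dose = -2*Gene + 3  [with Gene=-2]  = 7

7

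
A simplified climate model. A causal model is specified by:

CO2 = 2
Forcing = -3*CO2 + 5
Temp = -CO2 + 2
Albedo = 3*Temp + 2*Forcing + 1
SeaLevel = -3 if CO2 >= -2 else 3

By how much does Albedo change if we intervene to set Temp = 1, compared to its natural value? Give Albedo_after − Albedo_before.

3

The intervention breaks the incoming arrows to Temp: Temp = -CO2 + 2 no longer applies, and Temp = 1.
Forcing = -3*CO2 + 5  [with CO2=2]  = -1
Albedo = 3*Temp + 2*Forcing + 1  [with Temp=1, Forcing=-1]  = 2
Without intervention: Forcing = -3*CO2 + 5  [with CO2=2]  = -1; Temp = -CO2 + 2  [with CO2=2]  = 0; Albedo = 3*Temp + 2*Forcing + 1  [with Temp=0, Forcing=-1]  = -1.
Change = 2 − (-1) = 3.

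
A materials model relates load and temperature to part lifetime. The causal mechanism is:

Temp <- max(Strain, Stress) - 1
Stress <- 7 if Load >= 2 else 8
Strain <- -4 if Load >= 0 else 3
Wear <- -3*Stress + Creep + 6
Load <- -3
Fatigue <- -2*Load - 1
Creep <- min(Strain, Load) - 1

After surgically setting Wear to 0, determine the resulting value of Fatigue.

Intervening sets Wear = 0 and removes its equation (Wear <- -3*Stress + Creep + 6).
No directed path runs from Wear to Fatigue, so Fatigue keeps its natural value.
Fatigue = -2*Load - 1  [with Load=-3]  = 5

5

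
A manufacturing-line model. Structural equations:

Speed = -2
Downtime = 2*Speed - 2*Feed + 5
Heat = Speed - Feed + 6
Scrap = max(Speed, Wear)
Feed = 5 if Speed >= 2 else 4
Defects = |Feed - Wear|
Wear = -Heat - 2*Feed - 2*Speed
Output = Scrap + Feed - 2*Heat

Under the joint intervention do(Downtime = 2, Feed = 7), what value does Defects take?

Under do(Downtime = 2, Feed = 7), each intervened variable's structural equation is replaced by its fixed value.
Heat = Speed - Feed + 6  [with Speed=-2, Feed=7]  = -3
Wear = -Heat - 2*Feed - 2*Speed  [with Heat=-3, Feed=7, Speed=-2]  = -7
Defects = |Feed - Wear|  [with Feed=7, Wear=-7]  = 14

14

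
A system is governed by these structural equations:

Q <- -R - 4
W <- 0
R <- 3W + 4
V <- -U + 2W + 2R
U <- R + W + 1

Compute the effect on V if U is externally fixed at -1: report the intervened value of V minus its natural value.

6

do(U=-1) replaces the equation U <- R + W + 1 with the constant U = -1.
R = 3W + 4  [with W=0]  = 4
V = -U + 2W + 2R  [with U=-1, W=0, R=4]  = 9
Without intervention: R = 3W + 4  [with W=0]  = 4; U = R + W + 1  [with R=4, W=0]  = 5; V = -U + 2W + 2R  [with U=5, W=0, R=4]  = 3.
Change = 9 − 3 = 6.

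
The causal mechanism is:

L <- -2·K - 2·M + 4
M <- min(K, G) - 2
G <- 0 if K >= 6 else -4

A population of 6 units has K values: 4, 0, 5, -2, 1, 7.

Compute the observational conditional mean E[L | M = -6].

12.8

Conditioning on M=-6 selects the 5 unit(s) with K ∈ {4, 0, 5, -2, 1}. Their L values: 8, 16, 6, 20, 14. Mean = 12.8.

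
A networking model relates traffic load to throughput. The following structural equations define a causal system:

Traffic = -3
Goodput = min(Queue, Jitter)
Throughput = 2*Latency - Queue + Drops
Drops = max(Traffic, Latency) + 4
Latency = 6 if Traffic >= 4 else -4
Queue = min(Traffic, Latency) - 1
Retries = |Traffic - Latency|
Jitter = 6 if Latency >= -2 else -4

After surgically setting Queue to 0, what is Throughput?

The intervention breaks the incoming arrows to Queue: Queue = min(Traffic, Latency) - 1 no longer applies, and Queue = 0.
Latency = 6 if Traffic >= 4 else -4  [with Traffic=-3]  = -4
Drops = max(Traffic, Latency) + 4  [with Traffic=-3, Latency=-4]  = 1
Throughput = 2*Latency - Queue + Drops  [with Latency=-4, Queue=0, Drops=1]  = -7

-7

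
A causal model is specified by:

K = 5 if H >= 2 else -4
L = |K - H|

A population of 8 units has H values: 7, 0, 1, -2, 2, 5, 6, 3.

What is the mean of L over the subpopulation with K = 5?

Observing K=5 restricts to units where K's equation naturally yields 5: H ∈ {7, 2, 5, 6, 3}. In that subpopulation L = 2, 3, 0, 1, 2, mean 1.6.

1.6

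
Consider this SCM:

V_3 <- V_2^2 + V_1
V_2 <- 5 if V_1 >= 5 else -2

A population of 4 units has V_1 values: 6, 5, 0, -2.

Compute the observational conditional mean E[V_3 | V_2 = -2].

3

Observing V_2=-2 restricts to units where V_2's equation naturally yields -2: V_1 ∈ {0, -2}. In that subpopulation V_3 = 4, 2, mean 3.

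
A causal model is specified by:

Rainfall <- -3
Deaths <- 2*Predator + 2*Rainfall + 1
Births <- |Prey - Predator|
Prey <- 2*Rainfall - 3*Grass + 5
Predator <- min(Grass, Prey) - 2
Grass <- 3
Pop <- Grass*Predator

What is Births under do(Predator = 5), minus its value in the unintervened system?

13

Intervening sets Predator = 5 and removes its equation (Predator <- min(Grass, Prey) - 2).
Prey = 2*Rainfall - 3*Grass + 5  [with Rainfall=-3, Grass=3]  = -10
Births = |Prey - Predator|  [with Prey=-10, Predator=5]  = 15
Without intervention: Prey = 2*Rainfall - 3*Grass + 5  [with Rainfall=-3, Grass=3]  = -10; Predator = min(Grass, Prey) - 2  [with Grass=3, Prey=-10]  = -12; Births = |Prey - Predator|  [with Prey=-10, Predator=-12]  = 2.
Change = 15 − 2 = 13.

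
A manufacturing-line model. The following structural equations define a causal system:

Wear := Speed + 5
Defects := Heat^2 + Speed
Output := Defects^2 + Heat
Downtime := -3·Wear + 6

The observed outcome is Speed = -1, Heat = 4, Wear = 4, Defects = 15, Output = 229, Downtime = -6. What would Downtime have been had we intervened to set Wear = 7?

The intervention breaks the incoming arrows to Wear: Wear := Speed + 5 no longer applies, and Wear = 7.
Downtime = -3·Wear + 6  [with Wear=7]  = -15

-15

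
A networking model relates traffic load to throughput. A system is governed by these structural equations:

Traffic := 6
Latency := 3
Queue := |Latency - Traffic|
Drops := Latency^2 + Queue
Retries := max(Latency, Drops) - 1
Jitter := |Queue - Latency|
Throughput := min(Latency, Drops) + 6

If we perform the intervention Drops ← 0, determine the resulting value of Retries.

2

Intervening sets Drops = 0 and removes its equation (Drops := Latency^2 + Queue).
Retries = max(Latency, Drops) - 1  [with Latency=3, Drops=0]  = 2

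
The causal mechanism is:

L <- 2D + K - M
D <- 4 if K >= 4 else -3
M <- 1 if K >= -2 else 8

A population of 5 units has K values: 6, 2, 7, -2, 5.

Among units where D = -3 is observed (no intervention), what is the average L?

-7

E[L|D=-3] averages over only the 2 units with D=-3 (K = 2, -2): L = -5, -9, mean -7.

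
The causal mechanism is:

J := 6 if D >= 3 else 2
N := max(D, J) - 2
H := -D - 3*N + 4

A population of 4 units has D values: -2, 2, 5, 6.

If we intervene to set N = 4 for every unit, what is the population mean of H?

-10.75

Under do(N=4), N's equation is replaced by N=4 for every unit. Per-unit H: -6, -10, -13, -14. Mean = -10.75.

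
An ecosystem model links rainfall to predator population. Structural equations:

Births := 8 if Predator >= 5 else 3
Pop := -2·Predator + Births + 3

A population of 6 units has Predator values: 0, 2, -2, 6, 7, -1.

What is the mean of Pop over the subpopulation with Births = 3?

6.5

E[Pop|Births=3] averages over only the 4 units with Births=3 (Predator = 0, 2, -2, -1): Pop = 6, 2, 10, 8, mean 6.5.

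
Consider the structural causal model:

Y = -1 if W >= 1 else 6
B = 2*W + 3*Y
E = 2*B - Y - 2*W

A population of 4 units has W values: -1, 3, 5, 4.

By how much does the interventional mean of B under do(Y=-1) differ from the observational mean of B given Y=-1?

-2.5

Under do(Y=-1), Y's equation is replaced by Y=-1 for every unit. Per-unit B: -5, 3, 7, 5. Mean = 2.5.
Conditioning on Y=-1 selects the 3 unit(s) with W ∈ {3, 5, 4}. Their B values: 3, 7, 5. Mean = 5.
Difference = 2.5 − 5 = -2.5.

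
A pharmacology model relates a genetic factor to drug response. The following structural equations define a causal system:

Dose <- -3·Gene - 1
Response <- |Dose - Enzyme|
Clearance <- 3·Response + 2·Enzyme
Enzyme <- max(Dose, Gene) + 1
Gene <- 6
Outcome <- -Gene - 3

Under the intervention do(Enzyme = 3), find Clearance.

do(Enzyme=3) replaces the equation Enzyme <- max(Dose, Gene) + 1 with the constant Enzyme = 3.
Dose = -3·Gene - 1  [with Gene=6]  = -19
Response = |Dose - Enzyme|  [with Dose=-19, Enzyme=3]  = 22
Clearance = 3·Response + 2·Enzyme  [with Response=22, Enzyme=3]  = 72

72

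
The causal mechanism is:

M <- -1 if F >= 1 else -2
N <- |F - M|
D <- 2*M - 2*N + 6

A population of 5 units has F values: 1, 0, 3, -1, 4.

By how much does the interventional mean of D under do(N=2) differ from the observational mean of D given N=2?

Under do(N=2), N's equation is replaced by N=2 for every unit. Per-unit D: 0, -2, 0, -2, 0. Mean = -0.8.
Observing N=2 restricts to units where N's equation naturally yields 2: F ∈ {1, 0}. In that subpopulation D = 0, -2, mean -1.
Difference = -0.8 − (-1) = 0.2.

0.2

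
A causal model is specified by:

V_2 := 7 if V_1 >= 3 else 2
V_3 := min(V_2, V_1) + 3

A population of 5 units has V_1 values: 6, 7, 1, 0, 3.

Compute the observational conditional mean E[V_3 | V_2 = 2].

Observing V_2=2 restricts to units where V_2's equation naturally yields 2: V_1 ∈ {1, 0}. In that subpopulation V_3 = 4, 3, mean 3.5.

3.5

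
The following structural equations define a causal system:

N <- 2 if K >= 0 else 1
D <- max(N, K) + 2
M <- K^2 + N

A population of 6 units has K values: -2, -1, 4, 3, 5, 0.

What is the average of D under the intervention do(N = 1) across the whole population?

4.5

do(N=1) breaks N's dependence on K. With N=1 fixed, D across the units is 3, 3, 6, 5, 7, 3, mean 4.5.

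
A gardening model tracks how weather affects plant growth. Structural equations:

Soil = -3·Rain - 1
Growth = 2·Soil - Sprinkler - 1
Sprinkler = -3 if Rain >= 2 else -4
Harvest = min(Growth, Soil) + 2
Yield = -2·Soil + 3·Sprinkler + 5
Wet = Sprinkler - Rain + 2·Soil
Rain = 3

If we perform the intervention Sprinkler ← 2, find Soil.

-10

The intervention breaks the incoming arrows to Sprinkler: Sprinkler = -3 if Rain >= 2 else -4 no longer applies, and Sprinkler = 2.
Since Soil is not a descendant of the intervened variable, it is unaffected.
Soil = -3·Rain - 1  [with Rain=3]  = -10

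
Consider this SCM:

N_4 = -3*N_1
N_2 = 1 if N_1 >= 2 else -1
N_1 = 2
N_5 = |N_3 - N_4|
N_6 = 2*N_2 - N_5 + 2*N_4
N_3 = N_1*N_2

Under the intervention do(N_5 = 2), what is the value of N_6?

The intervention breaks the incoming arrows to N_5: N_5 = |N_3 - N_4| no longer applies, and N_5 = 2.
N_2 = 1 if N_1 >= 2 else -1  [with N_1=2]  = 1
N_4 = -3*N_1  [with N_1=2]  = -6
N_6 = 2*N_2 - N_5 + 2*N_4  [with N_2=1, N_5=2, N_4=-6]  = -12

-12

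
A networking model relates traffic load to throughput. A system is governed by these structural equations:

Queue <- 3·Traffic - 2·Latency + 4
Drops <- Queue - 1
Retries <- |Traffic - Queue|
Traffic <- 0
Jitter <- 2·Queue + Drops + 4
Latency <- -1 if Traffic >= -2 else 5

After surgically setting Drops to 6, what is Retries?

Intervening sets Drops = 6 and removes its equation (Drops <- Queue - 1).
No directed path runs from Drops to Retries, so Retries keeps its natural value.
Latency = -1 if Traffic >= -2 else 5  [with Traffic=0]  = -1
Queue = 3·Traffic - 2·Latency + 4  [with Traffic=0, Latency=-1]  = 6
Retries = |Traffic - Queue|  [with Traffic=0, Queue=6]  = 6

6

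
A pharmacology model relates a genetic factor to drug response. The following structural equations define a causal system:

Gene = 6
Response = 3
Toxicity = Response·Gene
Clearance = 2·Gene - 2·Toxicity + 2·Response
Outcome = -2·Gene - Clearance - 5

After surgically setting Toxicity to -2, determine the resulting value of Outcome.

-39

do(Toxicity=-2) replaces the equation Toxicity = Response·Gene with the constant Toxicity = -2.
Clearance = 2·Gene - 2·Toxicity + 2·Response  [with Gene=6, Toxicity=-2, Response=3]  = 22
Outcome = -2·Gene - Clearance - 5  [with Gene=6, Clearance=22]  = -39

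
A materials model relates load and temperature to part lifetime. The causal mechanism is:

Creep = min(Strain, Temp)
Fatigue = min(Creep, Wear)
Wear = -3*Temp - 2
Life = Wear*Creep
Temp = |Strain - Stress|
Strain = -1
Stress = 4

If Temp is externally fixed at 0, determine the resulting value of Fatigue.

The intervention breaks the incoming arrows to Temp: Temp = |Strain - Stress| no longer applies, and Temp = 0.
Creep = min(Strain, Temp)  [with Strain=-1, Temp=0]  = -1
Wear = -3*Temp - 2  [with Temp=0]  = -2
Fatigue = min(Creep, Wear)  [with Creep=-1, Wear=-2]  = -2

-2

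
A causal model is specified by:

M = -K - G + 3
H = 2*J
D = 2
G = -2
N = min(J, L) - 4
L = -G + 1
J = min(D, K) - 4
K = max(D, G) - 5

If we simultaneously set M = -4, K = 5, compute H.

Under do(M = -4, K = 5), each intervened variable's structural equation is replaced by its fixed value.
J = min(D, K) - 4  [with D=2, K=5]  = -2
H = 2*J  [with J=-2]  = -4

-4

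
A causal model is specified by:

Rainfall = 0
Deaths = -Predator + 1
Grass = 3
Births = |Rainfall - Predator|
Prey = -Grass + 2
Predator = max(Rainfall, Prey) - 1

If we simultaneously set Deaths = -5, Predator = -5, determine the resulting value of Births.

Setting Deaths = -5, Predator = -5 by intervention discards those variables' equations.
Births = |Rainfall - Predator|  [with Rainfall=0, Predator=-5]  = 5

5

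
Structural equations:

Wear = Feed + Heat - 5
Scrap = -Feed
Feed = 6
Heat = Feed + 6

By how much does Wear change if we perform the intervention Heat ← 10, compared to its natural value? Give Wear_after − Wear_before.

The intervention breaks the incoming arrows to Heat: Heat = Feed + 6 no longer applies, and Heat = 10.
Wear = Feed + Heat - 5  [with Feed=6, Heat=10]  = 11
Without intervention: Heat = Feed + 6  [with Feed=6]  = 12; Wear = Feed + Heat - 5  [with Feed=6, Heat=12]  = 13.
Change = 11 − 13 = -2.

-2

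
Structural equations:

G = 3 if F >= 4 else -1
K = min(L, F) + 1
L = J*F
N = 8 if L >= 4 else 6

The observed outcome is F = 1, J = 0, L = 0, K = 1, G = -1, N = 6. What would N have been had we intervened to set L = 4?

The intervention breaks the incoming arrows to L: L = J*F no longer applies, and L = 4.
N = 8 if L >= 4 else 6  [with L=4]  = 8

8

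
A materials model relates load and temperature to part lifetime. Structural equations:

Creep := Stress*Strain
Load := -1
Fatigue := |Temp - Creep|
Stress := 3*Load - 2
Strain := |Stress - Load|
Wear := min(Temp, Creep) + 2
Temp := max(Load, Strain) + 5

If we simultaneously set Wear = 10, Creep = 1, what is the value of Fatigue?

8

Setting Wear = 10, Creep = 1 by intervention discards those variables' equations.
Stress = 3*Load - 2  [with Load=-1]  = -5
Strain = |Stress - Load|  [with Stress=-5, Load=-1]  = 4
Temp = max(Load, Strain) + 5  [with Load=-1, Strain=4]  = 9
Fatigue = |Temp - Creep|  [with Temp=9, Creep=1]  = 8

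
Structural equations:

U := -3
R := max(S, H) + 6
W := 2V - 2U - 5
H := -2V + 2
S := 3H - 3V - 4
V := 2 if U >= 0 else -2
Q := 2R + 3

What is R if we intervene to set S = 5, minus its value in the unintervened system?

The intervention breaks the incoming arrows to S: S := 3H - 3V - 4 no longer applies, and S = 5.
V = 2 if U >= 0 else -2  [with U=-3]  = -2
H = -2V + 2  [with V=-2]  = 6
R = max(S, H) + 6  [with S=5, H=6]  = 12
Without intervention: V = 2 if U >= 0 else -2  [with U=-3]  = -2; H = -2V + 2  [with V=-2]  = 6; S = 3H - 3V - 4  [with H=6, V=-2]  = 20; R = max(S, H) + 6  [with S=20, H=6]  = 26.
Change = 12 − 26 = -14.

-14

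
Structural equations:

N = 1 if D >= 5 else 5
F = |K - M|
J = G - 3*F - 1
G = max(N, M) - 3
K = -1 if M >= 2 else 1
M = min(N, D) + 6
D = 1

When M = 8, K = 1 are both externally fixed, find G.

5

Setting M = 8, K = 1 by intervention discards those variables' equations.
N = 1 if D >= 5 else 5  [with D=1]  = 5
G = max(N, M) - 3  [with N=5, M=8]  = 5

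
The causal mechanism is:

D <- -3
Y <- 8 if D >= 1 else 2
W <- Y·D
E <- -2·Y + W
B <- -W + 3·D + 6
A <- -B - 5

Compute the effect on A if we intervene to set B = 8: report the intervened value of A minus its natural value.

The intervention breaks the incoming arrows to B: B <- -W + 3·D + 6 no longer applies, and B = 8.
A = -B - 5  [with B=8]  = -13
Without intervention: Y = 8 if D >= 1 else 2  [with D=-3]  = 2; W = Y·D  [with Y=2, D=-3]  = -6; B = -W + 3·D + 6  [with W=-6, D=-3]  = 3; A = -B - 5  [with B=3]  = -8.
Change = -13 − (-8) = -5.

-5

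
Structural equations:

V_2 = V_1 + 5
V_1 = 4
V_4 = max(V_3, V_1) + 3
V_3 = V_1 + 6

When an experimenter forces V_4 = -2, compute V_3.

Under do(V_4=-2), the mechanism V_4 = max(V_3, V_1) + 3 is discarded; V_4 is fixed at -2.
Since V_3 is not a descendant of the intervened variable, it is unaffected.
V_3 = V_1 + 6  [with V_1=4]  = 10

10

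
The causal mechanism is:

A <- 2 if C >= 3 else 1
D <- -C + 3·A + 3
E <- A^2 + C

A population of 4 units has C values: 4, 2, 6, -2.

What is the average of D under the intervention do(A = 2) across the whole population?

The intervention sets A=2 in all 4 units regardless of C. Recomputing D per unit gives 5, 7, 3, 11; average 6.5.

6.5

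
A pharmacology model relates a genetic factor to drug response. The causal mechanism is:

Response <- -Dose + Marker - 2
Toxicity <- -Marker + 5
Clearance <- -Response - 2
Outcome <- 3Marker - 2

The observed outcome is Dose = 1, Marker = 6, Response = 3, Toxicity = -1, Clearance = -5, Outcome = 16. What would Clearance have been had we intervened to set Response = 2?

do(Response=2) replaces the equation Response <- -Dose + Marker - 2 with the constant Response = 2.
Clearance = -Response - 2  [with Response=2]  = -4

-4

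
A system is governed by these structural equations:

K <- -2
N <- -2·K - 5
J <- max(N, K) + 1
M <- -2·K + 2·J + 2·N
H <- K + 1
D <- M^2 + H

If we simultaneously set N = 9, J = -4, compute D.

195

Under do(N = 9, J = -4), each intervened variable's structural equation is replaced by its fixed value.
M = -2·K + 2·J + 2·N  [with K=-2, J=-4, N=9]  = 14
H = K + 1  [with K=-2]  = -1
D = M^2 + H  [with M=14, H=-1]  = 195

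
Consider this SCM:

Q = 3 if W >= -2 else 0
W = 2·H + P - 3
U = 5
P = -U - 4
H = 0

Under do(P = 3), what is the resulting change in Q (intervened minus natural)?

3

do(P=3) replaces the equation P = -U - 4 with the constant P = 3.
W = 2·H + P - 3  [with H=0, P=3]  = 0
Q = 3 if W >= -2 else 0  [with W=0]  = 3
Without intervention: P = -U - 4  [with U=5]  = -9; W = 2·H + P - 3  [with H=0, P=-9]  = -12; Q = 3 if W >= -2 else 0  [with W=-12]  = 0.
Change = 3 − 0 = 3.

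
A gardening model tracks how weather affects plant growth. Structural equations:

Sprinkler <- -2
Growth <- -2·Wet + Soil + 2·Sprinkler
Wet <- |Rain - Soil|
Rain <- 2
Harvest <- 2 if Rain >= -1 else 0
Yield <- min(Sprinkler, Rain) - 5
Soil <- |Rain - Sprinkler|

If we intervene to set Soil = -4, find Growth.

do(Soil=-4) replaces the equation Soil <- |Rain - Sprinkler| with the constant Soil = -4.
Wet = |Rain - Soil|  [with Rain=2, Soil=-4]  = 6
Growth = -2·Wet + Soil + 2·Sprinkler  [with Wet=6, Soil=-4, Sprinkler=-2]  = -20

-20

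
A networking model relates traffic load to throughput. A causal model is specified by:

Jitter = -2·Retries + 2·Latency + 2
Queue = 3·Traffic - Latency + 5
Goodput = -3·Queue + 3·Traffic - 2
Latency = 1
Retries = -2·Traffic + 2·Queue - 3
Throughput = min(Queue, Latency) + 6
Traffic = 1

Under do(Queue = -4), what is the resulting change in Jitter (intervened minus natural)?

44

do(Queue=-4) replaces the equation Queue = 3·Traffic - Latency + 5 with the constant Queue = -4.
Retries = -2·Traffic + 2·Queue - 3  [with Traffic=1, Queue=-4]  = -13
Jitter = -2·Retries + 2·Latency + 2  [with Retries=-13, Latency=1]  = 30
Without intervention: Queue = 3·Traffic - Latency + 5  [with Traffic=1, Latency=1]  = 7; Retries = -2·Traffic + 2·Queue - 3  [with Traffic=1, Queue=7]  = 9; Jitter = -2·Retries + 2·Latency + 2  [with Retries=9, Latency=1]  = -14.
Change = 30 − (-14) = 44.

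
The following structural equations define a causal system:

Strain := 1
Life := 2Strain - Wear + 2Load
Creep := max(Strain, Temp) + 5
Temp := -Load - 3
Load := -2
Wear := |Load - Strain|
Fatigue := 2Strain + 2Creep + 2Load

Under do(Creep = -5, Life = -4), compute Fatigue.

The joint intervention fixes Creep = -5, Life = -4, removing each variable's own equation.
Fatigue = 2Strain + 2Creep + 2Load  [with Strain=1, Creep=-5, Load=-2]  = -12

-12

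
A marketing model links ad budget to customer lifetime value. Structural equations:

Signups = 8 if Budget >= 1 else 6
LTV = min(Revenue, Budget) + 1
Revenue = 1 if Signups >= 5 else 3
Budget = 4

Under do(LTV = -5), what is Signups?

The intervention breaks the incoming arrows to LTV: LTV = min(Revenue, Budget) + 1 no longer applies, and LTV = -5.
Since Signups is not a descendant of the intervened variable, it is unaffected.
Signups = 8 if Budget >= 1 else 6  [with Budget=4]  = 8

8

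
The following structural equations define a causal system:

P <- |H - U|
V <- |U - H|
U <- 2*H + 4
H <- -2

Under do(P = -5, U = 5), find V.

Setting P = -5, U = 5 by intervention discards those variables' equations.
V = |U - H|  [with U=5, H=-2]  = 7

7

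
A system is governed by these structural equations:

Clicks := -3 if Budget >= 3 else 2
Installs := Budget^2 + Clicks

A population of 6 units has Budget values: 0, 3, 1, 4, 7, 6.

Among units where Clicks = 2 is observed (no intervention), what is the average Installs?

2.5

Observing Clicks=2 restricts to units where Clicks's equation naturally yields 2: Budget ∈ {0, 1}. In that subpopulation Installs = 2, 3, mean 2.5.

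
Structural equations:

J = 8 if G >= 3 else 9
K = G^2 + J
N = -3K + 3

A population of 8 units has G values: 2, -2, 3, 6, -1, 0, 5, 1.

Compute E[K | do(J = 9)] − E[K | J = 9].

8

The intervention sets J=9 in all 8 units regardless of G. Recomputing K per unit gives 13, 13, 18, 45, 10, 9, 34, 10; average 19.
Observing J=9 restricts to units where J's equation naturally yields 9: G ∈ {2, -2, -1, 0, 1}. In that subpopulation K = 13, 13, 10, 9, 10, mean 11.
Difference = 19 − 11 = 8.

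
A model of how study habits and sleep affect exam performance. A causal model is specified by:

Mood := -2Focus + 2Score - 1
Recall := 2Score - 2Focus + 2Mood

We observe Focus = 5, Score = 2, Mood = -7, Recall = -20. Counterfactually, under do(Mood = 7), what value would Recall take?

8

The intervention breaks the incoming arrows to Mood: Mood := -2Focus + 2Score - 1 no longer applies, and Mood = 7.
Recall = 2Score - 2Focus + 2Mood  [with Score=2, Focus=5, Mood=7]  = 8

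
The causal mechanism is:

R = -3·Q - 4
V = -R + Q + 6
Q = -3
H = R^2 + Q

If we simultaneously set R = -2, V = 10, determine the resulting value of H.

1

Setting R = -2, V = 10 by intervention discards those variables' equations.
H = R^2 + Q  [with R=-2, Q=-3]  = 1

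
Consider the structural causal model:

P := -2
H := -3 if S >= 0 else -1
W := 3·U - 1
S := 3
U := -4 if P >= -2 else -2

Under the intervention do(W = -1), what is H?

Intervening sets W = -1 and removes its equation (W := 3·U - 1).
No directed path runs from W to H, so H keeps its natural value.
H = -3 if S >= 0 else -1  [with S=3]  = -3

-3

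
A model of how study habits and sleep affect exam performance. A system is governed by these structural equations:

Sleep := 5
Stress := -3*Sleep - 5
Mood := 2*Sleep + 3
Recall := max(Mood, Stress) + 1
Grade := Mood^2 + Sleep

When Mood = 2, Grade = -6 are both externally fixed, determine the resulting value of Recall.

3

The joint intervention fixes Mood = 2, Grade = -6, removing each variable's own equation.
Stress = -3*Sleep - 5  [with Sleep=5]  = -20
Recall = max(Mood, Stress) + 1  [with Mood=2, Stress=-20]  = 3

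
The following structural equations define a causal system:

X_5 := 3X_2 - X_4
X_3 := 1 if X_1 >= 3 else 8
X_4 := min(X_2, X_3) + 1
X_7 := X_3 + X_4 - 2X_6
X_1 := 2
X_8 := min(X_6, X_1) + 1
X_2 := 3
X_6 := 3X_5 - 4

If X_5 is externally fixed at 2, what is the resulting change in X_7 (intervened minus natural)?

18

Under do(X_5=2), the mechanism X_5 := 3X_2 - X_4 is discarded; X_5 is fixed at 2.
X_3 = 1 if X_1 >= 3 else 8  [with X_1=2]  = 8
X_4 = min(X_2, X_3) + 1  [with X_2=3, X_3=8]  = 4
X_6 = 3X_5 - 4  [with X_5=2]  = 2
X_7 = X_3 + X_4 - 2X_6  [with X_3=8, X_4=4, X_6=2]  = 8
Without intervention: X_3 = 1 if X_1 >= 3 else 8  [with X_1=2]  = 8; X_4 = min(X_2, X_3) + 1  [with X_2=3, X_3=8]  = 4; X_5 = 3X_2 - X_4  [with X_2=3, X_4=4]  = 5; X_6 = 3X_5 - 4  [with X_5=5]  = 11; X_7 = X_3 + X_4 - 2X_6  [with X_3=8, X_4=4, X_6=11]  = -10.
Change = 8 − (-10) = 18.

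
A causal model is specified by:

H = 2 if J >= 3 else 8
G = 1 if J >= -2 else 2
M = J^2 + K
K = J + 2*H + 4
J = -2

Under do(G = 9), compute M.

do(G=9) replaces the equation G = 1 if J >= -2 else 2 with the constant G = 9.
Since M is not a descendant of the intervened variable, it is unaffected.
H = 2 if J >= 3 else 8  [with J=-2]  = 8
K = J + 2*H + 4  [with J=-2, H=8]  = 18
M = J^2 + K  [with J=-2, K=18]  = 22

22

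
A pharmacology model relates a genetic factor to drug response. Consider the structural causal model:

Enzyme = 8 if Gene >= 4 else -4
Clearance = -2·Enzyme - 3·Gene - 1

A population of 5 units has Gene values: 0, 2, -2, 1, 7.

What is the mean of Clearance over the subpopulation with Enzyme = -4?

E[Clearance|Enzyme=-4] averages over only the 4 units with Enzyme=-4 (Gene = 0, 2, -2, 1): Clearance = 7, 1, 13, 4, mean 6.25.

6.25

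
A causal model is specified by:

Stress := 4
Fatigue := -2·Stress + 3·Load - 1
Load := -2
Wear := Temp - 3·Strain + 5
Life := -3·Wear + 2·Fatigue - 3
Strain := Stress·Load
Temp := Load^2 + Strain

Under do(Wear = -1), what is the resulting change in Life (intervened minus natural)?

Under do(Wear=-1), the mechanism Wear := Temp - 3·Strain + 5 is discarded; Wear is fixed at -1.
Fatigue = -2·Stress + 3·Load - 1  [with Stress=4, Load=-2]  = -15
Life = -3·Wear + 2·Fatigue - 3  [with Wear=-1, Fatigue=-15]  = -30
Without intervention: Strain = Stress·Load  [with Stress=4, Load=-2]  = -8; Temp = Load^2 + Strain  [with Load=-2, Strain=-8]  = -4; Wear = Temp - 3·Strain + 5  [with Temp=-4, Strain=-8]  = 25; Fatigue = -2·Stress + 3·Load - 1  [with Stress=4, Load=-2]  = -15; Life = -3·Wear + 2·Fatigue - 3  [with Wear=25, Fatigue=-15]  = -108.
Change = -30 − (-108) = 78.

78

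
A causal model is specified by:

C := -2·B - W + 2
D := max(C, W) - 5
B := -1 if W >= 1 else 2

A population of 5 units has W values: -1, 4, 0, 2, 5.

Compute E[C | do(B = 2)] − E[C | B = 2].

Every unit gets B=2 under the intervention. C values become -1, -6, -2, -4, -7; E[C|do(B=2)] = -4.
E[C|B=2] averages over only the 2 units with B=2 (W = -1, 0): C = -1, -2, mean -1.5.
Difference = -4 − (-1.5) = -2.5.

-2.5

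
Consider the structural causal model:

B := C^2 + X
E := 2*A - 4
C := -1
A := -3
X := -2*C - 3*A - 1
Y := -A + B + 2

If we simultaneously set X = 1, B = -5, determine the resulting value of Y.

0

Setting X = 1, B = -5 by intervention discards those variables' equations.
Y = -A + B + 2  [with A=-3, B=-5]  = 0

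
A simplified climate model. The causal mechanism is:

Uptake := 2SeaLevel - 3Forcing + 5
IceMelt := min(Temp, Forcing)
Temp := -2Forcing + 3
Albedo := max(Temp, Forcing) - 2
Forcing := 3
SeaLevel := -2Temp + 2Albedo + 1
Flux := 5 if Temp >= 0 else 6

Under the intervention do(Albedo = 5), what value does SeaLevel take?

17

Intervening sets Albedo = 5 and removes its equation (Albedo := max(Temp, Forcing) - 2).
Temp = -2Forcing + 3  [with Forcing=3]  = -3
SeaLevel = -2Temp + 2Albedo + 1  [with Temp=-3, Albedo=5]  = 17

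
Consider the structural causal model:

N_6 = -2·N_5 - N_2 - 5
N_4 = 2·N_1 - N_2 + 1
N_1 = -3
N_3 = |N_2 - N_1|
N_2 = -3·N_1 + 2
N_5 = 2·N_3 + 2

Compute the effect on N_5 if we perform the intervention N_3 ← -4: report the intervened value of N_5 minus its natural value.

do(N_3=-4) replaces the equation N_3 = |N_2 - N_1| with the constant N_3 = -4.
N_5 = 2·N_3 + 2  [with N_3=-4]  = -6
Without intervention: N_2 = -3·N_1 + 2  [with N_1=-3]  = 11; N_3 = |N_2 - N_1|  [with N_2=11, N_1=-3]  = 14; N_5 = 2·N_3 + 2  [with N_3=14]  = 30.
Change = -6 − 30 = -36.

-36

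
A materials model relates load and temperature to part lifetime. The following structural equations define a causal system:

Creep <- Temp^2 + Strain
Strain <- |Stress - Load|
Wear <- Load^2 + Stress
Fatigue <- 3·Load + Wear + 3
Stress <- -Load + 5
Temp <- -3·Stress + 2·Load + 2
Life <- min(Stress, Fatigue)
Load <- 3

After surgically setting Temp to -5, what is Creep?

26

Intervening sets Temp = -5 and removes its equation (Temp <- -3·Stress + 2·Load + 2).
Stress = -Load + 5  [with Load=3]  = 2
Strain = |Stress - Load|  [with Stress=2, Load=3]  = 1
Creep = Temp^2 + Strain  [with Temp=-5, Strain=1]  = 26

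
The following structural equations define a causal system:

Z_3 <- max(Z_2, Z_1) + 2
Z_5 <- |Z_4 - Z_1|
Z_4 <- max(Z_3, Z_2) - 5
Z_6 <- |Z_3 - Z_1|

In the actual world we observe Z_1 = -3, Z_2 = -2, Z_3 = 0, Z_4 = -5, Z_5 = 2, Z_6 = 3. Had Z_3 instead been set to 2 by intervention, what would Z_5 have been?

do(Z_3=2) replaces the equation Z_3 <- max(Z_2, Z_1) + 2 with the constant Z_3 = 2.
Z_4 = max(Z_3, Z_2) - 5  [with Z_3=2, Z_2=-2]  = -3
Z_5 = |Z_4 - Z_1|  [with Z_4=-3, Z_1=-3]  = 0

0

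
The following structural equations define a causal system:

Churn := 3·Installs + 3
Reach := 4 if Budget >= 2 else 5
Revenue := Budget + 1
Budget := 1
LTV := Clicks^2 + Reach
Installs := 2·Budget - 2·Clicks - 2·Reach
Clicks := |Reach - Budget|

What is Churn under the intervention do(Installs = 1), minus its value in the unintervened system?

51

Intervening sets Installs = 1 and removes its equation (Installs := 2·Budget - 2·Clicks - 2·Reach).
Churn = 3·Installs + 3  [with Installs=1]  = 6
Without intervention: Reach = 4 if Budget >= 2 else 5  [with Budget=1]  = 5; Clicks = |Reach - Budget|  [with Reach=5, Budget=1]  = 4; Installs = 2·Budget - 2·Clicks - 2·Reach  [with Budget=1, Clicks=4, Reach=5]  = -16; Churn = 3·Installs + 3  [with Installs=-16]  = -45.
Change = 6 − (-45) = 51.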